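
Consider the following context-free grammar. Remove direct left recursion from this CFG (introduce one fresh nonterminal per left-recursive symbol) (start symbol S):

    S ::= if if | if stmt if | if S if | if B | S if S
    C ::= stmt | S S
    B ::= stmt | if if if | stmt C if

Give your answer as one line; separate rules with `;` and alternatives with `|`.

S ::= if if S' | if stmt if S' | if S if S' | if B S'; C ::= stmt | S S; B ::= stmt | if if if | stmt C if; S' ::= if S S' | ε

S is directly left-recursive.
For S: α = {if S}, β = {if if, if stmt if, if S if, if B}. Rewrite as S → β S' and S' → α S' | ε.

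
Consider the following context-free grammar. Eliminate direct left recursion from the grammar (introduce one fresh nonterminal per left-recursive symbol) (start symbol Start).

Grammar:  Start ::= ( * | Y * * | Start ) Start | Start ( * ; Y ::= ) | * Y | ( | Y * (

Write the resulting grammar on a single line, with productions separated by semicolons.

Left recursion appears on Start, Y.
For Start: α = {) Start, ( *}, β = {( *, Y * *}. Rewrite as Start → β Start1 and Start1 → α Start1 | ε.
For Y: α = {* (}, β = {), * Y, (}. Rewrite as Y → β Y1 and Y1 → α Y1 | ε.

Start ::= ( * Start1 | Y * * Start1; Y ::= ) Y1 | * Y Y1 | ( Y1; Start1 ::= ) Start Start1 | ( * Start1 | ε; Y1 ::= * ( Y1 | ε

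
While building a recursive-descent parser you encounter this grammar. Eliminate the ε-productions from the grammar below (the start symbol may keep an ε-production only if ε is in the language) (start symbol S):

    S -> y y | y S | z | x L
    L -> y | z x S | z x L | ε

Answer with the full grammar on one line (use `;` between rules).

S -> y y | y S | z | x L | x; L -> y | z x S | z x L | z x

Nullable nonterminals: {L}.
ε ∉ L(G), so no ε-production is kept.
For each production, add variants omitting each subset of nullable occurrences: S → x L gives x L | x. L → z x L gives z x L | z x.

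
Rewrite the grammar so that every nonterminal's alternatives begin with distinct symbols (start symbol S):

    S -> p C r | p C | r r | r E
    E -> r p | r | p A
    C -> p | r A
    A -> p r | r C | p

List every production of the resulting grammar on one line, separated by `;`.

S -> p C S' | r S''; E -> p A | r E'; C -> p | r A; A -> r C | p A'; S' -> r | ε; S'' -> r | E; E' -> p | ε; A' -> r | ε

S has alternatives sharing prefix 'p C': factor to S → p C S' with S' → r | ε.
S has alternatives sharing prefix 'r': factor to S → r S'' with S'' → r | E.
E has alternatives sharing prefix 'r': factor to E → r E' with E' → p | ε.
A has alternatives sharing prefix 'p': factor to A → p A' with A' → r | ε.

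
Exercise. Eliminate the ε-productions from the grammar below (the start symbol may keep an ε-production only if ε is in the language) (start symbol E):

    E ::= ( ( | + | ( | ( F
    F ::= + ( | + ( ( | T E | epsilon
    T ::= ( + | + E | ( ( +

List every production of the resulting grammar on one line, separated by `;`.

E ::= ( ( | + | ( | ( F; F ::= + ( | + ( ( | T E; T ::= ( + | + E | ( ( +

Nullable nonterminals: {F}.
ε ∉ L(G), so no ε-production is kept.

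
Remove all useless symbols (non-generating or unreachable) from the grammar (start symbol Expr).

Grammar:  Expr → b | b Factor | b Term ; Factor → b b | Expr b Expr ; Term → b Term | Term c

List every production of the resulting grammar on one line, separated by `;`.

Generating nonterminals: {Expr, Factor}.
Reachable from Expr after that: {Expr, Factor}.
Removed useless symbols: {Term} and every production mentioning them.

Expr → b | b Factor; Factor → b b | Expr b Expr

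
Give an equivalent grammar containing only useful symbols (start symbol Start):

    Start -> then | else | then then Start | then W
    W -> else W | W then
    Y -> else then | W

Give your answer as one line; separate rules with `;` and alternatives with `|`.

Start -> then | else | then then Start

Generating nonterminals: {Start, Y}.
Reachable from Start after that: {Start}.
Removed useless symbols: {W, Y} and every production mentioning them.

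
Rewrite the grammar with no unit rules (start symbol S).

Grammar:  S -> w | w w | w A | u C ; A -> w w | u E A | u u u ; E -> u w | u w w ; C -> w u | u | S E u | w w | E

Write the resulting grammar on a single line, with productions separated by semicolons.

Unit pairs: C ⇒* {E}.
For each unit pair (A, B), copy every non-unit production of B to A, then drop all unit productions.

S -> w | w w | w A | u C; A -> w w | u E A | u u u; E -> u w | u w w; C -> u w | u w w | w u | u | S E u | w w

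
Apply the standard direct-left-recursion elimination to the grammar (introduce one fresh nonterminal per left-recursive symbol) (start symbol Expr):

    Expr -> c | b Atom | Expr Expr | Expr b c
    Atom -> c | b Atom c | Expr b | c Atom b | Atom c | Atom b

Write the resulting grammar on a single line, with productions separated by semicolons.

Expr -> c Expr1 | b Atom Expr1; Atom -> c Atom1 | b Atom c Atom1 | Expr b Atom1 | c Atom b Atom1; Expr1 -> Expr Expr1 | b c Expr1 | eps; Atom1 -> c Atom1 | b Atom1 | eps

Expr, Atom are directly left-recursive.
For Expr: α = {Expr, b c}, β = {c, b Atom}. Rewrite as Expr → β Expr1 and Expr1 → α Expr1 | ε.
For Atom: α = {c, b}, β = {c, b Atom c, Expr b, c Atom b}. Rewrite as Atom → β Atom1 and Atom1 → α Atom1 | ε.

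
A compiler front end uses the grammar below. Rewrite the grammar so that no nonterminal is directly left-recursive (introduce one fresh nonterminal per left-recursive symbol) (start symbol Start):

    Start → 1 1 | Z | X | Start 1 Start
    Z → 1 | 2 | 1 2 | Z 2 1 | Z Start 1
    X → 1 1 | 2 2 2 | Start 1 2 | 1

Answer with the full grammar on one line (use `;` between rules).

Start → 1 1 Start1 | Z Start1 | X Start1; Z → 1 Z1 | 2 Z1 | 1 2 Z1; X → 1 1 | 2 2 2 | Start 1 2 | 1; Start1 → 1 Start Start1 | ε; Z1 → 2 1 Z1 | Start 1 Z1 | ε

Left recursion appears on Start, Z.
For Start: α = {1 Start}, β = {1 1, Z, X}. Rewrite as Start → β Start1 and Start1 → α Start1 | ε.
For Z: α = {2 1, Start 1}, β = {1, 2, 1 2}. Rewrite as Z → β Z1 and Z1 → α Z1 | ε.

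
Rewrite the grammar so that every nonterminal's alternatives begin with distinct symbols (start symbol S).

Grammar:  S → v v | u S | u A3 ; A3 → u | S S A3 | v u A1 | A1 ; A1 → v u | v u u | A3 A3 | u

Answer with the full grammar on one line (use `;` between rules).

S → v v | u S'; A3 → u | S S A3 | v u A1 | A1; A1 → A3 A3 | u | v u A1'; S' → S | A3; A1' → epsilon | u

S has alternatives sharing prefix 'u': factor to S → u S' with S' → S | A3.
A1 has alternatives sharing prefix 'v u': factor to A1 → v u A1' with A1' → ε | u.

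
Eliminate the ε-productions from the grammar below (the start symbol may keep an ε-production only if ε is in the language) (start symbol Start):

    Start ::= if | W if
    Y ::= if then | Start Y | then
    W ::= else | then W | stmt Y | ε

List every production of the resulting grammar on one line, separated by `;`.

Nullable nonterminals: {W}.
ε ∉ L(G), so no ε-production is kept.
For each production, add variants omitting each subset of nullable occurrences: W → then W gives then W | then.

Start ::= if | W if; Y ::= if then | Start Y | then; W ::= else | then W | then | stmt Y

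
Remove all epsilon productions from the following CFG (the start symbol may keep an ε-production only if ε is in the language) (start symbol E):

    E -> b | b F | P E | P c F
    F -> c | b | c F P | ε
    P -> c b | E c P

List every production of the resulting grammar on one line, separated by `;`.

The nullable symbols are {F}.
ε ∉ L(G), so no ε-production is kept.
For each production, add variants omitting each subset of nullable occurrences: E → P c F gives P c F | P c. F → c F P gives c F P | c P.

E -> b | b F | P E | P c F | P c; F -> c | b | c F P | c P; P -> c b | E c P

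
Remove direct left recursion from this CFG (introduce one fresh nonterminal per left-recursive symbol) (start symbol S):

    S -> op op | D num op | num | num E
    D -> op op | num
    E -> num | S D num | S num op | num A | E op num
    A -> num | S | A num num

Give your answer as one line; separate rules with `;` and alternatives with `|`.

E, A are directly left-recursive.
For E: α = {op num}, β = {num, S D num, S num op, num A}. Rewrite as E → β E' and E' → α E' | ε.
For A: α = {num num}, β = {num, S}. Rewrite as A → β A' and A' → α A' | ε.

S -> op op | D num op | num | num E; D -> op op | num; E -> num E' | S D num E' | S num op E' | num A E'; A -> num A' | S A'; E' -> op num E' | ε; A' -> num num A' | ε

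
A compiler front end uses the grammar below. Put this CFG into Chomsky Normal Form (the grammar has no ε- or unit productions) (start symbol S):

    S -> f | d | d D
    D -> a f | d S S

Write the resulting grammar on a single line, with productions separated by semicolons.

Introduce a nonterminal for each terminal appearing in a rule of length ≥ 2: X1 → d, X2 → a, X3 → f.
Binarize each right-hand side of length ≥ 3 by chaining fresh nonterminals (Y1, Y2, …): affected rules were D → X1 S S.

S -> f | d | X1 D; D -> X2 X3 | X1 Y1; X1 -> d; X2 -> a; X3 -> f; Y1 -> S S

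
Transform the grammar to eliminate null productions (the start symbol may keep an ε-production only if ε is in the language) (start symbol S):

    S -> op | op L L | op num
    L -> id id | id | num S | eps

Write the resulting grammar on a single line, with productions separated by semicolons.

S -> op | op L L | op L | op num; L -> id id | id | num S

Nullable set = {L}.
ε ∉ L(G), so no ε-production is kept.
Add the nullable-subset variants: S → op L L gives op L L | op L.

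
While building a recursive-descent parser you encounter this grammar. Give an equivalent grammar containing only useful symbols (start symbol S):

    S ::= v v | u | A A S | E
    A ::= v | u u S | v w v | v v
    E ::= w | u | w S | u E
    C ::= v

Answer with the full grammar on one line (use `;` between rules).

Generating nonterminals: {A, C, E, S}.
Reachable from S after that: {A, E, S}.
Removed useless symbols: {C} and every production mentioning them.

S ::= v v | u | A A S | E; A ::= v | u u S | v w v | v v; E ::= w | u | w S | u E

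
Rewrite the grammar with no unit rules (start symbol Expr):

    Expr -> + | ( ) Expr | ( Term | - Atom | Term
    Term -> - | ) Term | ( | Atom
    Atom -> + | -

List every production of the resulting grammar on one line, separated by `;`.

Expr -> - | ) Term | ( | + | ( ) Expr | ( Term | - Atom; Term -> - | ) Term | ( | +; Atom -> + | -

Unit pairs: Expr ⇒* {Atom, Term}; Term ⇒* {Atom}.
For every A with A ⇒* B via unit rules, add B's non-unit alternatives to A; then delete every rule of the form X → Y.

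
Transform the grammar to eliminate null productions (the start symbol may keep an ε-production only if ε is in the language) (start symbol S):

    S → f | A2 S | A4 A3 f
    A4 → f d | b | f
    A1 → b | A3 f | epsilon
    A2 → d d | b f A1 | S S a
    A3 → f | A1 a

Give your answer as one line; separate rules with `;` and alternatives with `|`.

S → f | A2 S | A4 A3 f; A4 → f d | b | f; A1 → b | A3 f; A2 → d d | b f A1 | b f | S S a; A3 → f | A1 a | a

Nullable nonterminals: {A1}.
ε ∉ L(G), so no ε-production is kept.
Add the nullable-subset variants: A2 → b f A1 gives b f A1 | b f. A3 → A1 a gives A1 a | a.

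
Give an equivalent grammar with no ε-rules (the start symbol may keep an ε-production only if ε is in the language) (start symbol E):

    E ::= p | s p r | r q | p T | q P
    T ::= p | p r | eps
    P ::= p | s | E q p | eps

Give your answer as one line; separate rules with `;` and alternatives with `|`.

Nullable set = {P, T}.
ε ∉ L(G), so no ε-production is kept.
Add the nullable-subset variants: E → q P gives q P | q.

E ::= p | s p r | r q | p T | q P | q; T ::= p | p r; P ::= p | s | E q p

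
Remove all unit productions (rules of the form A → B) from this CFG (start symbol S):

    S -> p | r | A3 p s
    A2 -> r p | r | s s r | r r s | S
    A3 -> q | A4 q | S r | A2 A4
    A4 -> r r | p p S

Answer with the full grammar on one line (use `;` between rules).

Unit pairs: A2 ⇒* {S}.
For every A with A ⇒* B via unit rules, add B's non-unit alternatives to A; then delete every rule of the form X → Y.

S -> p | r | A3 p s; A2 -> r p | r | s s r | r r s | p | A3 p s; A3 -> q | A4 q | S r | A2 A4; A4 -> r r | p p S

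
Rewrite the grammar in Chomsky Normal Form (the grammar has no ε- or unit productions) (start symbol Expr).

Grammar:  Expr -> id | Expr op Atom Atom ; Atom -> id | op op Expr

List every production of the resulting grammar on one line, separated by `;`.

Introduce a nonterminal for each terminal appearing in a rule of length ≥ 2: X1 → op.
Binarize each right-hand side of length ≥ 3 by chaining fresh nonterminals (Y1, Y2, …): affected rules were Expr → Expr X1 Atom Atom; Atom → X1 X1 Expr.

Expr -> id | Expr Y1; Atom -> id | X1 Y3; X1 -> op; Y1 -> X1 Y2; Y2 -> Atom Atom; Y3 -> X1 Expr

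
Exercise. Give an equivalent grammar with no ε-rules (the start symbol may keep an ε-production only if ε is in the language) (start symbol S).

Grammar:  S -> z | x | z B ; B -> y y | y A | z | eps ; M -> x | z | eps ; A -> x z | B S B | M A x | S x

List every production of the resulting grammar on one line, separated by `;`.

The nullable symbols are {B, M}.
ε ∉ L(G), so no ε-production is kept.
Expand every rule over subsets of its nullable positions: A → B S B gives B S B | B S | S B | S. A → M A x gives M A x | A x.

S -> z | x | z B; B -> y y | y A | z; M -> x | z; A -> x z | B S B | B S | S B | S | M A x | A x | S x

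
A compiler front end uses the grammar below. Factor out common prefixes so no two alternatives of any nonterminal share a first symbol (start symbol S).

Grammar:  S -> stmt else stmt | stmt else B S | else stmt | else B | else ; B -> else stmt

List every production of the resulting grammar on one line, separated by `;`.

S -> else S' | stmt else S''; B -> else stmt; S' -> stmt | B | epsilon; S'' -> stmt | B S

S has alternatives sharing prefix 'else': factor to S → else S' with S' → stmt | B | ε.
S has alternatives sharing prefix 'stmt else': factor to S → stmt else S'' with S'' → stmt | B S.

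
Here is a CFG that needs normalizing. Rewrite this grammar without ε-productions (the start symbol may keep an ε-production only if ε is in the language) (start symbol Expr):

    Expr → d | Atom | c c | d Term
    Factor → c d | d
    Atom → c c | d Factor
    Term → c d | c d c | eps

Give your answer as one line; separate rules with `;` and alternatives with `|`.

The nullable symbols are {Term}.
ε ∉ L(G), so no ε-production is kept.

Expr → d | Atom | c c | d Term; Factor → c d | d; Atom → c c | d Factor; Term → c d | c d c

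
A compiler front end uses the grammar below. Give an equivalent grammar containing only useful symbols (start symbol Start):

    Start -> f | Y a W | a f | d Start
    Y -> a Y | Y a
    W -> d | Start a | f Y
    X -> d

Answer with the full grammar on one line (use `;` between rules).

Generating nonterminals: {Start, W, X}.
Reachable from Start after that: {Start}.
Removed useless symbols: {W, X, Y} and every production mentioning them.

Start -> f | a f | d Start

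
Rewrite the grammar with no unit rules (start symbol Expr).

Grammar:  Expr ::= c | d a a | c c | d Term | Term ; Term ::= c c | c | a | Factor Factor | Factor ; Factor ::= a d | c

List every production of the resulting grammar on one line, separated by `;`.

Expr ::= c c | c | a | Factor Factor | a d | d a a | d Term; Term ::= c c | c | a | Factor Factor | a d; Factor ::= a d | c

Unit pairs: Expr ⇒* {Factor, Term}; Term ⇒* {Factor}.
For every A with A ⇒* B via unit rules, add B's non-unit alternatives to A; then delete every rule of the form X → Y.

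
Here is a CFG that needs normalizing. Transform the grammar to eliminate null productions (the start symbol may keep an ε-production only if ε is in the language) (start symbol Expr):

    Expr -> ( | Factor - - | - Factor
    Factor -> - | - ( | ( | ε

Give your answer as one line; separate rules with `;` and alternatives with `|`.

Nullable nonterminals: {Factor}.
ε ∉ L(G), so no ε-production is kept.
Expand every rule over subsets of its nullable positions: Expr → Factor - - gives Factor - - | - -. Expr → - Factor gives - Factor | -.

Expr -> ( | Factor - - | - - | - Factor | -; Factor -> - | - ( | (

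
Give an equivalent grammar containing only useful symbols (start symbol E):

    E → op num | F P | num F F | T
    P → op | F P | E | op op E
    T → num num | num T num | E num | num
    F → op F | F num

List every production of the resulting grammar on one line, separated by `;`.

E → op num | T; T → num num | num T num | E num | num

Generating nonterminals: {E, P, T}.
Reachable from E after that: {E, T}.
Removed useless symbols: {F, P} and every production mentioning them.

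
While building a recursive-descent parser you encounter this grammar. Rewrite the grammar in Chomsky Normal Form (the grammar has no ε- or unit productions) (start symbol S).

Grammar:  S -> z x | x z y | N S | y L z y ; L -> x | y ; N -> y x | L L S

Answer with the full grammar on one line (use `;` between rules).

Introduce a nonterminal for each terminal appearing in a rule of length ≥ 2: X1 → z, X2 → x, X3 → y.
Binarize each right-hand side of length ≥ 3 by chaining fresh nonterminals (Y1, Y2, …): affected rules were S → X2 X1 X3; S → X3 L X1 X3; N → L L S.

S -> X1 X2 | X2 Y1 | N S | X3 Y2; L -> x | y; N -> X3 X2 | L Y4; X1 -> z; X2 -> x; X3 -> y; Y1 -> X1 X3; Y2 -> L Y3; Y3 -> X1 X3; Y4 -> L S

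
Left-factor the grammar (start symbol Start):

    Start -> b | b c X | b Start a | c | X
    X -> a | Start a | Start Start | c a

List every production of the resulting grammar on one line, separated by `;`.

Start has alternatives sharing prefix 'b': factor to Start → b Start1 with Start1 → ε | c X | Start a.
X has alternatives sharing prefix 'Start': factor to X → Start X1 with X1 → a | Start.

Start -> c | X | b Start1; X -> a | c a | Start X1; Start1 -> ε | c X | Start a; X1 -> a | Start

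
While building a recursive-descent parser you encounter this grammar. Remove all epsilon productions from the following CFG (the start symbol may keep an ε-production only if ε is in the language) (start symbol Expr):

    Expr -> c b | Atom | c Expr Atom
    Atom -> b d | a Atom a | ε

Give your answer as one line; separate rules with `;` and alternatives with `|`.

Expr -> c b | Atom | c Expr Atom | c Expr | c Atom | c | ε; Atom -> b d | a Atom a | a a

The nullable symbols are {Atom, Expr}.
ε ∈ L(G) since Expr is nullable, so keep Expr → ε.
Expand every rule over subsets of its nullable positions: Expr → c Expr Atom gives c Expr Atom | c Expr | c Atom | c. Atom → a Atom a gives a Atom a | a a.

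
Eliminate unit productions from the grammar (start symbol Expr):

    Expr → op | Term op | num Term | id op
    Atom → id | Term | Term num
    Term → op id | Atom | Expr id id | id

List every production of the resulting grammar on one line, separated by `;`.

Expr → op | Term op | num Term | id op; Atom → op id | Expr id id | id | Term num; Term → op id | Expr id id | id | Term num

Unit pairs: Atom ⇒* {Term}; Term ⇒* {Atom}.
Replace each nonterminal's rules with the union of the non-unit rules of every nonterminal it unit-derives.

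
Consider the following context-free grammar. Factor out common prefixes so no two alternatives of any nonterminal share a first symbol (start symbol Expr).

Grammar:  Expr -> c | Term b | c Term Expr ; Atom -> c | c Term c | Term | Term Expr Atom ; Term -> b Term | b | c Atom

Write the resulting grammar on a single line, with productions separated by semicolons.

Expr has alternatives sharing prefix 'c': factor to Expr → c Expr1 with Expr1 → ε | Term Expr.
Atom has alternatives sharing prefix 'c': factor to Atom → c Atom1 with Atom1 → ε | Term c.
Atom has alternatives sharing prefix 'Term': factor to Atom → Term Atom2 with Atom2 → ε | Expr Atom.
Term has alternatives sharing prefix 'b': factor to Term → b Term1 with Term1 → Term | ε.

Expr -> Term b | c Expr1; Atom -> c Atom1 | Term Atom2; Term -> c Atom | b Term1; Expr1 -> ε | Term Expr; Atom1 -> ε | Term c; Atom2 -> ε | Expr Atom; Term1 -> Term | ε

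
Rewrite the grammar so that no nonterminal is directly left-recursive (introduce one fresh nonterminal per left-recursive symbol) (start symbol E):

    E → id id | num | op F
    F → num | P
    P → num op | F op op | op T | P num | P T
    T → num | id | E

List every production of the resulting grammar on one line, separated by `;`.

E → id id | num | op F; F → num | P; P → num op P' | F op op P' | op T P'; T → num | id | E; P' → num P' | T P' | ε

P is directly left-recursive.
For P: α = {num, T}, β = {num op, F op op, op T}. Rewrite as P → β P' and P' → α P' | ε.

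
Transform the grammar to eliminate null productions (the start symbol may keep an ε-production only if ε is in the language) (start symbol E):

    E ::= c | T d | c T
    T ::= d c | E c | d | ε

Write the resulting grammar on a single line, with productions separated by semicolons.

Nullable nonterminals: {T}.
ε ∉ L(G), so no ε-production is kept.
Expand every rule over subsets of its nullable positions: E → T d gives T d | d.

E ::= c | T d | d | c T; T ::= d c | E c | d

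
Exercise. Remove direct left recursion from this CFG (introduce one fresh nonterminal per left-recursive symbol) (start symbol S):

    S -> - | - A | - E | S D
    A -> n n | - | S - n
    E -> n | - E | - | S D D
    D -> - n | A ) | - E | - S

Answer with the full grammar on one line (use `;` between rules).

Left recursion appears on S.
For S: α = {D}, β = {-, - A, - E}. Rewrite as S → β S' and S' → α S' | ε.

S -> - S' | - A S' | - E S'; A -> n n | - | S - n; E -> n | - E | - | S D D; D -> - n | A ) | - E | - S; S' -> D S' | ε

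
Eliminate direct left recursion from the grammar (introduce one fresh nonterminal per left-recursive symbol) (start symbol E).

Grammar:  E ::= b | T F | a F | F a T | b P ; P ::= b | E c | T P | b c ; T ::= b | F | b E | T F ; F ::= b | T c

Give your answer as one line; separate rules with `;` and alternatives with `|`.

Left recursion appears on T.
For T: α = {F}, β = {b, F, b E}. Rewrite as T → β T' and T' → α T' | ε.

E ::= b | T F | a F | F a T | b P; P ::= b | E c | T P | b c; T ::= b T' | F T' | b E T'; F ::= b | T c; T' ::= F T' | ε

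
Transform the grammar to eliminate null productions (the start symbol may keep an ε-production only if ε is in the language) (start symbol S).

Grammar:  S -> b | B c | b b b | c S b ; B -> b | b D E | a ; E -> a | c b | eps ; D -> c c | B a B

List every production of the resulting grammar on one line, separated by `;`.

S -> b | B c | b b b | c S b; B -> b | b D E | b D | a; E -> a | c b; D -> c c | B a B

Nullable nonterminals: {E}.
ε ∉ L(G), so no ε-production is kept.
For each production, add variants omitting each subset of nullable occurrences: B → b D E gives b D E | b D.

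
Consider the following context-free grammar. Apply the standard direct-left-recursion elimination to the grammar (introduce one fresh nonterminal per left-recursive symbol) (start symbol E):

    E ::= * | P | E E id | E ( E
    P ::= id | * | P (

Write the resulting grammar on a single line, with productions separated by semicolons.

Directly left-recursive nonterminals: E, P.
For E: α = {E id, ( E}, β = {*, P}. Rewrite as E → β E' and E' → α E' | ε.
For P: α = {(}, β = {id, *}. Rewrite as P → β P' and P' → α P' | ε.

E ::= * E' | P E'; P ::= id P' | * P'; E' ::= E id E' | ( E E' | ε; P' ::= ( P' | ε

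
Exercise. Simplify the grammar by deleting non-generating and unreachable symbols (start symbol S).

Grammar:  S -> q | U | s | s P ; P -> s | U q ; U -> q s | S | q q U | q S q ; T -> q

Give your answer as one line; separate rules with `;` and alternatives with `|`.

S -> q | U | s | s P; P -> s | U q; U -> q s | S | q q U | q S q

Generating nonterminals: {P, S, T, U}.
Reachable from S after that: {P, S, U}.
Removed useless symbols: {T} and every production mentioning them.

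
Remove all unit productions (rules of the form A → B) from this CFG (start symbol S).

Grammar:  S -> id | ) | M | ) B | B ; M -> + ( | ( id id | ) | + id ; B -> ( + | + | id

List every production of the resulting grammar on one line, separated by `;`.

S -> ( + | + | id | ) | ) B | + ( | ( id id | + id; M -> + ( | ( id id | ) | + id; B -> ( + | + | id

Unit pairs: S ⇒* {B, M}.
For every A with A ⇒* B via unit rules, add B's non-unit alternatives to A; then delete every rule of the form X → Y.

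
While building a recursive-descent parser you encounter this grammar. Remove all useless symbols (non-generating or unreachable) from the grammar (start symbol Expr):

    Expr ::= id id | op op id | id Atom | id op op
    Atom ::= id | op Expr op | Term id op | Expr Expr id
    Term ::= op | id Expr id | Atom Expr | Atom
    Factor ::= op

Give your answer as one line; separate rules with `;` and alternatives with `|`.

Generating nonterminals: {Atom, Expr, Factor, Term}.
Reachable from Expr after that: {Atom, Expr, Term}.
Removed useless symbols: {Factor} and every production mentioning them.

Expr ::= id id | op op id | id Atom | id op op; Atom ::= id | op Expr op | Term id op | Expr Expr id; Term ::= op | id Expr id | Atom Expr | Atom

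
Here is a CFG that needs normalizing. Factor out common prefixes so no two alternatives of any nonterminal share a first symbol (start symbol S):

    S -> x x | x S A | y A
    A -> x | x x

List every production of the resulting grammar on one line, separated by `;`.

S -> y A | x S'; A -> x A'; S' -> x | S A; A' -> ε | x

S has alternatives sharing prefix 'x': factor to S → x S' with S' → x | S A.
A has alternatives sharing prefix 'x': factor to A → x A' with A' → ε | x.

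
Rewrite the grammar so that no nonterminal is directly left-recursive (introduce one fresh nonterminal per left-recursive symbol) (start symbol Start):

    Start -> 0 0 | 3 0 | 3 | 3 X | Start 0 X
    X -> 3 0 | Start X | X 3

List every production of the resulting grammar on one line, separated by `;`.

Directly left-recursive nonterminals: Start, X.
For Start: α = {0 X}, β = {0 0, 3 0, 3, 3 X}. Rewrite as Start → β Start1 and Start1 → α Start1 | ε.
For X: α = {3}, β = {3 0, Start X}. Rewrite as X → β X1 and X1 → α X1 | ε.

Start -> 0 0 Start1 | 3 0 Start1 | 3 Start1 | 3 X Start1; X -> 3 0 X1 | Start X X1; Start1 -> 0 X Start1 | eps; X1 -> 3 X1 | eps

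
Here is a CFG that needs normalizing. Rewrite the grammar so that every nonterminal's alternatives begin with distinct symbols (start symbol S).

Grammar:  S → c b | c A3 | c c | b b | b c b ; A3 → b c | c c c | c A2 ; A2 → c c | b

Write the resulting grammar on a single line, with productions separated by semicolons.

S has alternatives sharing prefix 'c': factor to S → c S' with S' → b | A3 | c.
S has alternatives sharing prefix 'b': factor to S → b S'' with S'' → b | c b.
A3 has alternatives sharing prefix 'c': factor to A3 → c A3' with A3' → c c | A2.

S → c S' | b S''; A3 → b c | c A3'; A2 → c c | b; S' → b | A3 | c; S'' → b | c b; A3' → c c | A2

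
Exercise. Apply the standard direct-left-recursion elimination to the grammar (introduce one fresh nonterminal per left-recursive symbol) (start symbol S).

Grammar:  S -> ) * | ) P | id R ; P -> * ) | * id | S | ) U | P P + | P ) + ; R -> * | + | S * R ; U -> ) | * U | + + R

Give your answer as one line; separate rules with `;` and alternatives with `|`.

S -> ) * | ) P | id R; P -> * ) P' | * id P' | S P' | ) U P'; R -> * | + | S * R; U -> ) | * U | + + R; P' -> P + P' | ) + P' | eps

Left recursion appears on P.
For P: α = {P +, ) +}, β = {* ), * id, S, ) U}. Rewrite as P → β P' and P' → α P' | ε.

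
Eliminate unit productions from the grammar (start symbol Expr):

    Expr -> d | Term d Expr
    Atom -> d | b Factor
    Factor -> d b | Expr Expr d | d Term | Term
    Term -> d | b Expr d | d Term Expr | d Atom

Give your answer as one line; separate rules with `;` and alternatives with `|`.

Expr -> d | Term d Expr; Atom -> d | b Factor; Factor -> d | b Expr d | d Term Expr | d Atom | d b | Expr Expr d | d Term; Term -> d | b Expr d | d Term Expr | d Atom

Unit pairs: Factor ⇒* {Term}.
For each unit pair (A, B), copy every non-unit production of B to A, then drop all unit productions.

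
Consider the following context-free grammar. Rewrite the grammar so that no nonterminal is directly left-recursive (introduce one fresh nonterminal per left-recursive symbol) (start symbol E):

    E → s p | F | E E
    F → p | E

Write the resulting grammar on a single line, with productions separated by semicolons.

E → s p E' | F E'; F → p | E; E' → E E' | ε

Directly left-recursive nonterminal: E.
For E: α = {E}, β = {s p, F}. Rewrite as E → β E' and E' → α E' | ε.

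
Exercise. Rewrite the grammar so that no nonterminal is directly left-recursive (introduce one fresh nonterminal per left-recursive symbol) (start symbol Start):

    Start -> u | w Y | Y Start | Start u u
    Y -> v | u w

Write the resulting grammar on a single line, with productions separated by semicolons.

Start -> u Start1 | w Y Start1 | Y Start Start1; Y -> v | u w; Start1 -> u u Start1 | ε

Left recursion appears on Start.
For Start: α = {u u}, β = {u, w Y, Y Start}. Rewrite as Start → β Start1 and Start1 → α Start1 | ε.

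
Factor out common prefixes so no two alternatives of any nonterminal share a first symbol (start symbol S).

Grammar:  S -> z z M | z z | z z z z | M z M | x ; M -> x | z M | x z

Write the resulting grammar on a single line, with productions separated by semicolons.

S -> M z M | x | z z S'; M -> z M | x M'; S' -> M | eps | z z; M' -> eps | z

S has alternatives sharing prefix 'z z': factor to S → z z S' with S' → M | ε | z z.
M has alternatives sharing prefix 'x': factor to M → x M' with M' → ε | z.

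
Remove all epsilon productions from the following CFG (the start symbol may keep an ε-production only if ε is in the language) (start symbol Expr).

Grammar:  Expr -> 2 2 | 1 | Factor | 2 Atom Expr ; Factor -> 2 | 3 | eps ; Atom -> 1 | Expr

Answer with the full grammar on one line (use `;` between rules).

Nullable nonterminals: {Atom, Expr, Factor}.
ε ∈ L(G) since Expr is nullable, so keep Expr → ε.
Add the nullable-subset variants: Expr → 2 Atom Expr gives 2 Atom Expr | 2 Atom | 2 Expr | 2.

Expr -> 2 2 | 1 | Factor | 2 Atom Expr | 2 Atom | 2 Expr | 2 | eps; Factor -> 2 | 3; Atom -> 1 | Expr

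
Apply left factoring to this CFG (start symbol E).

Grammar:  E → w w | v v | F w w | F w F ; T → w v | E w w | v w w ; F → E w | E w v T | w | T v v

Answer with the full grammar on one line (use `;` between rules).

E has alternatives sharing prefix 'F w': factor to E → F w E' with E' → w | F.
F has alternatives sharing prefix 'E w': factor to F → E w F' with F' → ε | v T.

E → w w | v v | F w E'; T → w v | E w w | v w w; F → w | T v v | E w F'; E' → w | F; F' → ε | v T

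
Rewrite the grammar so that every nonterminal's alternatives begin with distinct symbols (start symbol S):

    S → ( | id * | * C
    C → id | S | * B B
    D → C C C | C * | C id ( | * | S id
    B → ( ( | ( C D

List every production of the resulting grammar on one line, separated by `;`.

D has alternatives sharing prefix 'C': factor to D → C D' with D' → C C | * | id (.
B has alternatives sharing prefix '(': factor to B → ( B' with B' → ( | C D.

S → ( | id * | * C; C → id | S | * B B; D → * | S id | C D'; B → ( B'; D' → C C | * | id (; B' → ( | C D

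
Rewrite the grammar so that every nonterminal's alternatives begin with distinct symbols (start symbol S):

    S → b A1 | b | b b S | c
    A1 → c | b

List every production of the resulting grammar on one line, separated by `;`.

S has alternatives sharing prefix 'b': factor to S → b S' with S' → A1 | ε | b S.

S → c | b S'; A1 → c | b; S' → A1 | ε | b S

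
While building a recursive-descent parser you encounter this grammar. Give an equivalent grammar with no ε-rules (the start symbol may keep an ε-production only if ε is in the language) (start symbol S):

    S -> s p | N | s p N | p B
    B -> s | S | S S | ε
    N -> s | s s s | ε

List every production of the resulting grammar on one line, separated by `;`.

S -> s p | N | s p N | p B | p | ε; B -> s | S | S S; N -> s | s s s

The nullable symbols are {B, N, S}.
ε ∈ L(G) since S is nullable, so keep S → ε.
Expand every rule over subsets of its nullable positions: S → p B gives p B | p.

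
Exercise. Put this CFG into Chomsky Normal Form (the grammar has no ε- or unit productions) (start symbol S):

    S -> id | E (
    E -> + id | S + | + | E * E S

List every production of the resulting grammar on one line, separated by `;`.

Introduce a nonterminal for each terminal appearing in a rule of length ≥ 2: X1 → (, X2 → +, X3 → id, X4 → *.
Binarize each right-hand side of length ≥ 3 by chaining fresh nonterminals (Y1, Y2, …): affected rules were E → E X4 E S.

S -> id | E X1; E -> X2 X3 | S X2 | + | E Y1; X1 -> (; X2 -> +; X3 -> id; X4 -> *; Y1 -> X4 Y2; Y2 -> E S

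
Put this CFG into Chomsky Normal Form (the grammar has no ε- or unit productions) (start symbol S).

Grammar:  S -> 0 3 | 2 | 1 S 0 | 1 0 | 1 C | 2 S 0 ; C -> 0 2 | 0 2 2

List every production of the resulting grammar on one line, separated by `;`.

S -> X1 X2 | 2 | X3 Y1 | X3 X1 | X3 C | X4 Y2; C -> X1 X4 | X1 Y3; X1 -> 0; X2 -> 3; X3 -> 1; X4 -> 2; Y1 -> S X1; Y2 -> S X1; Y3 -> X4 X4

Introduce a nonterminal for each terminal appearing in a rule of length ≥ 2: X1 → 0, X2 → 3, X3 → 1, X4 → 2.
Binarize each right-hand side of length ≥ 3 by chaining fresh nonterminals (Y1, Y2, …): affected rules were S → X3 S X1; S → X4 S X1; C → X1 X4 X4.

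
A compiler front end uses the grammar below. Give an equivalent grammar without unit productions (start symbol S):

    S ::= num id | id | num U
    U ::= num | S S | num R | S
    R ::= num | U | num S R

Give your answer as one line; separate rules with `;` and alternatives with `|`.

Unit pairs: R ⇒* {S, U}; U ⇒* {S}.
For every A with A ⇒* B via unit rules, add B's non-unit alternatives to A; then delete every rule of the form X → Y.

S ::= num id | id | num U; U ::= num | S S | num R | num id | id | num U; R ::= num | S S | num R | num id | id | num U | num S R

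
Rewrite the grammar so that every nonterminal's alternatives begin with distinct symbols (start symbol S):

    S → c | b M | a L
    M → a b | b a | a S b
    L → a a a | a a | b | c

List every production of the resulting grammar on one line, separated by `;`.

M has alternatives sharing prefix 'a': factor to M → a M' with M' → b | S b.
L has alternatives sharing prefix 'a a': factor to L → a a L' with L' → a | ε.

S → c | b M | a L; M → b a | a M'; L → b | c | a a L'; M' → b | S b; L' → a | ε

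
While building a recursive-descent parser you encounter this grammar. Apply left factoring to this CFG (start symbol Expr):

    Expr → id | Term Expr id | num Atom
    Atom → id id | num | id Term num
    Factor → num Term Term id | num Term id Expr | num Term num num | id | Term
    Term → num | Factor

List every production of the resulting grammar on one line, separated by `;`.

Expr → id | Term Expr id | num Atom; Atom → num | id Atom1; Factor → id | Term | num Term Factor1; Term → num | Factor; Atom1 → id | Term num; Factor1 → Term id | id Expr | num num

Atom has alternatives sharing prefix 'id': factor to Atom → id Atom1 with Atom1 → id | Term num.
Factor has alternatives sharing prefix 'num Term': factor to Factor → num Term Factor1 with Factor1 → Term id | id Expr | num num.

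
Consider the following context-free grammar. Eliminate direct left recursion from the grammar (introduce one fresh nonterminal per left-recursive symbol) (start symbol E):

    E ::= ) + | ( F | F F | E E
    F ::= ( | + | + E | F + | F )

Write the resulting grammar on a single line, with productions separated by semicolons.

E ::= ) + E' | ( F E' | F F E'; F ::= ( F' | + F' | + E F'; E' ::= E E' | ε; F' ::= + F' | ) F' | ε

Left recursion appears on E, F.
For E: α = {E}, β = {) +, ( F, F F}. Rewrite as E → β E' and E' → α E' | ε.
For F: α = {+, )}, β = {(, +, + E}. Rewrite as F → β F' and F' → α F' | ε.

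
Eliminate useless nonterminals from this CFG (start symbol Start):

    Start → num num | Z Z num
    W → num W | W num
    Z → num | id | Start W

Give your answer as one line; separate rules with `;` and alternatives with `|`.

Start → num num | Z Z num; Z → num | id

Generating nonterminals: {Start, Z}.
Reachable from Start after that: {Start, Z}.
Removed useless symbols: {W} and every production mentioning them.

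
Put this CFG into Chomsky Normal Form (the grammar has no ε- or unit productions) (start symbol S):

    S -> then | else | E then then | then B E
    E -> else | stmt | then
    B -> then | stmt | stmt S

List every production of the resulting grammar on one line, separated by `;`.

Introduce a nonterminal for each terminal appearing in a rule of length ≥ 2: X1 → then, X2 → stmt.
Binarize each right-hand side of length ≥ 3 by chaining fresh nonterminals (Y1, Y2, …): affected rules were S → E X1 X1; S → X1 B E.

S -> then | else | E Y1 | X1 Y2; E -> else | stmt | then; B -> then | stmt | X2 S; X1 -> then; X2 -> stmt; Y1 -> X1 X1; Y2 -> B E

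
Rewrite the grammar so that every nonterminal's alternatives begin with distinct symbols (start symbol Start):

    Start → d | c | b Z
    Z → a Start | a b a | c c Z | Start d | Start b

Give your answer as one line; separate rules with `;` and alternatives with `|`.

Start → d | c | b Z; Z → c c Z | a Z1 | Start Z2; Z1 → Start | b a; Z2 → d | b

Z has alternatives sharing prefix 'a': factor to Z → a Z1 with Z1 → Start | b a.
Z has alternatives sharing prefix 'Start': factor to Z → Start Z2 with Z2 → d | b.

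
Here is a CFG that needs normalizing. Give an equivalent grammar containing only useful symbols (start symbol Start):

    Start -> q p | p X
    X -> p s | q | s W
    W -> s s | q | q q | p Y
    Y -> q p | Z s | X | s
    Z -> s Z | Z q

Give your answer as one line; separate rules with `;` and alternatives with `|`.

Generating nonterminals: {Start, W, X, Y}.
Reachable from Start after that: {Start, W, X, Y}.
Removed useless symbols: {Z} and every production mentioning them.

Start -> q p | p X; X -> p s | q | s W; W -> s s | q | q q | p Y; Y -> q p | X | s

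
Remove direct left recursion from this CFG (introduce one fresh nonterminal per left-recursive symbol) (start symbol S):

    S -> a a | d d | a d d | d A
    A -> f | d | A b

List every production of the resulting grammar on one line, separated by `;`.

Directly left-recursive nonterminal: A.
For A: α = {b}, β = {f, d}. Rewrite as A → β A' and A' → α A' | ε.

S -> a a | d d | a d d | d A; A -> f A' | d A'; A' -> b A' | ε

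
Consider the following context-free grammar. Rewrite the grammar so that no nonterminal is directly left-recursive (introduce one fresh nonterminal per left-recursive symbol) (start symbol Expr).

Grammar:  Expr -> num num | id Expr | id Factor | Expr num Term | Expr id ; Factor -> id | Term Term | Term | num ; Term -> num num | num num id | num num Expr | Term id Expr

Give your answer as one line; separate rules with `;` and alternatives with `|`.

Expr -> num num Expr1 | id Expr Expr1 | id Factor Expr1; Factor -> id | Term Term | Term | num; Term -> num num Term1 | num num id Term1 | num num Expr Term1; Expr1 -> num Term Expr1 | id Expr1 | ε; Term1 -> id Expr Term1 | ε

Expr, Term are directly left-recursive.
For Expr: α = {num Term, id}, β = {num num, id Expr, id Factor}. Rewrite as Expr → β Expr1 and Expr1 → α Expr1 | ε.
For Term: α = {id Expr}, β = {num num, num num id, num num Expr}. Rewrite as Term → β Term1 and Term1 → α Term1 | ε.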